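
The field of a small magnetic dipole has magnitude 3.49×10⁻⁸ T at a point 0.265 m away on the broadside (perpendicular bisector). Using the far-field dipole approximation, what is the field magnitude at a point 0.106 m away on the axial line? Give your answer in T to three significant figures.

Dipole fields scale as 1/r³ in the far field.
The axial field is twice the equatorial field at the same r, so the geometry factor is 2/1.
B₂ = B₁ · (2/1) · (r₁/r₂)³ = 3.49×10⁻⁸ · 2 · (0.265/0.106)³.
(r₁/r₂)³ = (2.5)³ = 15.62.
B₂ ≈ 1.091×10⁻⁶ T.

B ≈ 1.09×10⁻⁶ T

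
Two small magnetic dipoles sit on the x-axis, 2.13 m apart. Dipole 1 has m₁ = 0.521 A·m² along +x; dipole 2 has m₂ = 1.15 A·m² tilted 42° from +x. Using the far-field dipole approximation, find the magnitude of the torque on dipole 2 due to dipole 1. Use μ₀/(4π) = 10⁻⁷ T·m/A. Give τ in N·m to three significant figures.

Dipole B is on the axis of dipole A, so B₁ there is axial: B₁ = (μ₀/4π)·2m₁/r³ along +x.
B₁ = 2(10⁻⁷)(0.521)/(2.13)³ = 1.078×10⁻⁸ T.
τ = m₂ B₁ sinθ.
τ = (1.15)(1.078×10⁻⁸)·sin42° = 8.297×10⁻⁹ N·m.

τ ≈ 8.30×10⁻⁹ N·m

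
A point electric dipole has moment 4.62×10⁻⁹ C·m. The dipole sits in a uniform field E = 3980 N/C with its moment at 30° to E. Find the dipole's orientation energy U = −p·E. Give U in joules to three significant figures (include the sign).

U ≈ -1.59×10⁻⁵ J

U = −p·E = −pE cosθ.
U = −(4.62×10⁻⁹)(3980)·cos30° = -1.592×10⁻⁵ J.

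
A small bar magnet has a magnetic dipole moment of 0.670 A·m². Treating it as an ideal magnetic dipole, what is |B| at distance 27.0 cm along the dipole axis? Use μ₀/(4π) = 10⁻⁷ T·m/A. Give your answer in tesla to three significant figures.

On axis B = (μ₀/4π)·2m/r³.
B = 2·(10⁻⁷)·(0.670) / (0.270)³ = 6.808×10⁻⁶ T.

B ≈ 6.81×10⁻⁶ T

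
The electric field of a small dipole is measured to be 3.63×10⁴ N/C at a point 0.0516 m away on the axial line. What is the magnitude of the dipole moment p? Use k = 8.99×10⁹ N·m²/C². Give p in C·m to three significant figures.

p ≈ 2.77×10⁻¹⁰ C·m

On axis E = 2kp/r³, so p = Er³/(2k).
p = (3.63×10⁴)·(0.0516)³ / (2·8.99×10⁹) = 2.774×10⁻¹⁰ C·m.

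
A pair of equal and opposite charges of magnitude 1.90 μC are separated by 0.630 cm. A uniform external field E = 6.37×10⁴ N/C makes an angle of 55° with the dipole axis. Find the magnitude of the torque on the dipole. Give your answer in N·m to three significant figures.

Dipole moment p = qd = (1.90×10⁻⁶ C)(0.00630 m) = 1.197×10⁻⁸ C·m.
Torque on an electric dipole: τ = pE sinθ.
τ = (1.197×10⁻⁸)(6.37×10⁴)·sin55° = 6.246×10⁻⁴ N·m.

τ ≈ 6.25×10⁻⁴ N·m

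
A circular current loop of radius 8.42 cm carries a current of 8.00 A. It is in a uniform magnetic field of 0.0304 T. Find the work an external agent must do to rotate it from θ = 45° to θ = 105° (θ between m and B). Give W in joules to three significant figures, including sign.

W ≈ 0.00523 J

Magnetic moment m = IA = Iπa² = (8.00)·π·(0.0842)² = 0.1782 A·m².
W_ext = ΔU = −mB cosθ₂ + mB cosθ₁ = mB(cosθ₁ − cosθ₂).
W = (0.1782)(0.0304)·(cos45° − cos105°) = (0.005417)·(+0.9659) = 0.005233 J.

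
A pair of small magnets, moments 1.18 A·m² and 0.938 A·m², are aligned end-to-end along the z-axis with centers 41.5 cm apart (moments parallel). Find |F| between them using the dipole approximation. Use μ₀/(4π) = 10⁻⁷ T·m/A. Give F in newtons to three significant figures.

On-axis B of dipole 1: B = (μ₀/4π)·2m₁/r³. Force on dipole 2: F = m₂·dB/dr.
dB/dr = −(μ₀/4π)·6m₁/r⁴, so |F| = (μ₀/4π)·6m₁m₂/r⁴.
F = 6(10⁻⁷)(1.18)(0.938)/(0.415)⁴ = 2.239×10⁻⁵ N.

F ≈ 2.24×10⁻⁵ N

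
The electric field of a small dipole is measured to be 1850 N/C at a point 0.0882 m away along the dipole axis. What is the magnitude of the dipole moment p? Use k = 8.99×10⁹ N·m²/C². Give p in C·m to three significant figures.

On axis E = 2kp/r³, so p = Er³/(2k).
p = (1850)·(0.0882)³ / (2·8.99×10⁹) = 7.060×10⁻¹¹ C·m.

p ≈ 7.06×10⁻¹¹ C·m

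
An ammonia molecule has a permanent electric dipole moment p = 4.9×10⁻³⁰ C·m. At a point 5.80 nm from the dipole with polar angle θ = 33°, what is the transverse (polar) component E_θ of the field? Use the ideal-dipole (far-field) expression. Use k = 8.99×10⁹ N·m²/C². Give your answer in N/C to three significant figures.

E_θ ≈ 1.23×10⁵ N/C

For a dipole, E_θ = (kp sinθ)/r³.
kp/r³ = (8.99×10⁹)(4.90×10⁻³⁰)/(5.80×10⁻⁹)³ = 2.258×10⁵ N/C.
E_θ = 2.258×10⁵·sin33° = 1.230×10⁵ N/C.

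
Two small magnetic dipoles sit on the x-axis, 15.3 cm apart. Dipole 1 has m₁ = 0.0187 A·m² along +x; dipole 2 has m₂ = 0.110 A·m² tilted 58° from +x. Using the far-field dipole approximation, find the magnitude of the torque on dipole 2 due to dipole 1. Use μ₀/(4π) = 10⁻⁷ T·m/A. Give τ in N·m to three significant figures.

Dipole B is on the axis of dipole A, so B₁ there is axial: B₁ = (μ₀/4π)·2m₁/r³ along +x.
B₁ = 2(10⁻⁷)(0.0187)/(0.153)³ = 1.044×10⁻⁶ T.
τ = m₂ B₁ sinθ.
τ = (0.110)(1.044×10⁻⁶)·sin58° = 9.741×10⁻⁸ N·m.

τ ≈ 9.74×10⁻⁸ N·m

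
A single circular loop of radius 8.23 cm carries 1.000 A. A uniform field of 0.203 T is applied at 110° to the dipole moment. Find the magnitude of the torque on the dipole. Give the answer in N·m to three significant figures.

Magnetic moment m = IA = Iπa² = (1.00)·π·(0.0823)² = 0.02128 A·m².
Torque on a magnetic dipole: τ = mB sinθ.
τ = (0.02128)(0.203)·sin110° = 0.004059 N·m.

τ ≈ 0.00406 N·m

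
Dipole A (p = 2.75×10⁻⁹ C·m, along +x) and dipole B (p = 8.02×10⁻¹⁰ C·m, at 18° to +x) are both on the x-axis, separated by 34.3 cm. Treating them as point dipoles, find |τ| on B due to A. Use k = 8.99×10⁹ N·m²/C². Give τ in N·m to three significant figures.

τ ≈ 3.04×10⁻⁷ N·m

The second dipole sits on the axis of the first, so the field there is axial: E₁ = 2kp₁/r³ along +x.
E₁ = 2(8.99×10⁹)(2.75×10⁻⁹)/(0.343)³ = 1225 N/C.
Torque on the second dipole: τ = p₂ E₁ sinθ.
τ = (8.02×10⁻¹⁰)(1225)·sin18° = 3.037×10⁻⁷ N·m.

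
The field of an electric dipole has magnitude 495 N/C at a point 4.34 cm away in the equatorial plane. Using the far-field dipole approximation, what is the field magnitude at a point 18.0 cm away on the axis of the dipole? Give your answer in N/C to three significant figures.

Dipole fields scale as 1/r³ in the far field.
The axial field is twice the equatorial field at the same r, so the geometry factor is 2/1.
E₂ = E₁ · (2/1) · (r₁/r₂)³ = 495 · 2 · (4.34/18.0)³.
(r₁/r₂)³ = (0.2411)³ = 0.01402.
E₂ ≈ 13.88 N/C.

E ≈ 13.9 N/C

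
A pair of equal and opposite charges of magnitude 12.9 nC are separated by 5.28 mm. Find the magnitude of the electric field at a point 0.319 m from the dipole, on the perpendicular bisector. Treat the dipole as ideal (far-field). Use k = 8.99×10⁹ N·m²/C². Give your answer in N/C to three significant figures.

E ≈ 18.9 N/C

Dipole moment p = qd = (1.29×10⁻⁸ C)(0.00528 m) = 6.811×10⁻¹¹ C·m.
In the equatorial plane E = kp/r³.
E = (8.99×10⁹)(6.811×10⁻¹¹) / (0.319)³ = 18.86 N/C.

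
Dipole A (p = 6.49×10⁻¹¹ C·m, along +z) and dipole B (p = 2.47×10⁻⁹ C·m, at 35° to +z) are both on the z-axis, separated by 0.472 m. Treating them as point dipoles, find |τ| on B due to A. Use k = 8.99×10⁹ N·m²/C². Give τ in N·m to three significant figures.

The second dipole sits on the axis of the first, so the field there is axial: E₁ = 2kp₁/r³ along +z.
E₁ = 2(8.99×10⁹)(6.49×10⁻¹¹)/(0.472)³ = 11.10 N/C.
Torque on the second dipole: τ = p₂ E₁ sinθ.
τ = (2.47×10⁻⁹)(11.10)·sin35° = 1.572×10⁻⁸ N·m.

τ ≈ 1.57×10⁻⁸ N·m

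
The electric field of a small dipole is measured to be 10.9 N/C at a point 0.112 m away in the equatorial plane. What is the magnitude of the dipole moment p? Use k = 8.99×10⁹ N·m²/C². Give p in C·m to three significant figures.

In the equatorial plane E = kp/r³, so p = Er³/(k).
p = (10.9)·(0.112)³ / (8.99×10⁹) = 1.703×10⁻¹² C·m.

p ≈ 1.70×10⁻¹² C·m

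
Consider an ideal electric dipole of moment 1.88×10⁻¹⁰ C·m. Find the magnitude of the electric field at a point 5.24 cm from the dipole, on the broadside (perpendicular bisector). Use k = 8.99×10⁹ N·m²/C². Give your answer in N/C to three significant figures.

In the equatorial plane E = kp/r³.
E = (8.99×10⁹)(1.88×10⁻¹⁰) / (0.0524)³ = 1.175×10⁴ N/C.

E ≈ 1.17×10⁴ N/C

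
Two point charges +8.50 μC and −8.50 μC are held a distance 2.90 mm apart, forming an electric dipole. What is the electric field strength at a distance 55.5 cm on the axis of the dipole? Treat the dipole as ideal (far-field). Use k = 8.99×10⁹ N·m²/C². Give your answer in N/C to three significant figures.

E ≈ 2590 N/C

Dipole moment p = qd = (8.50×10⁻⁶ C)(0.00290 m) = 2.465×10⁻⁸ C·m.
On the dipole axis E = 2kp/r³.
E = 2·(8.99×10⁹)(2.465×10⁻⁸) / (0.555)³ = 2593 N/C.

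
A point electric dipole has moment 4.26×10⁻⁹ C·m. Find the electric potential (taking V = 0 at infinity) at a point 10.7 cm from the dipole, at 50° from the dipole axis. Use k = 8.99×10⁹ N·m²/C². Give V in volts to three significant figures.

The dipole potential is V = kp cosθ / r².
V = (8.99×10⁹)(4.26×10⁻⁹)·cos50° / (0.107)² = 2150 V.

V ≈ 2150 V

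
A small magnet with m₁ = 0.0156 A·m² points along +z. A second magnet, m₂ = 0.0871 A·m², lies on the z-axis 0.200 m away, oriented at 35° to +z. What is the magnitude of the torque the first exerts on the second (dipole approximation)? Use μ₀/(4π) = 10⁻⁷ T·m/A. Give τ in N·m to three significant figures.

Dipole B is on the axis of dipole A, so B₁ there is axial: B₁ = (μ₀/4π)·2m₁/r³ along +z.
B₁ = 2(10⁻⁷)(0.0156)/(0.200)³ = 3.900×10⁻⁷ T.
τ = m₂ B₁ sinθ.
τ = (0.0871)(3.900×10⁻⁷)·sin35° = 1.948×10⁻⁸ N·m.

τ ≈ 1.95×10⁻⁸ N·m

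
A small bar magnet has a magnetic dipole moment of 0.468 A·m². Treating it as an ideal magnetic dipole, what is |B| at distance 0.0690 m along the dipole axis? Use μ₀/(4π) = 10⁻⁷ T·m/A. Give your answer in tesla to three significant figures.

B ≈ 2.85×10⁻⁴ T

On axis B = (μ₀/4π)·2m/r³.
B = 2·(10⁻⁷)·(0.468) / (0.0690)³ = 2.849×10⁻⁴ T.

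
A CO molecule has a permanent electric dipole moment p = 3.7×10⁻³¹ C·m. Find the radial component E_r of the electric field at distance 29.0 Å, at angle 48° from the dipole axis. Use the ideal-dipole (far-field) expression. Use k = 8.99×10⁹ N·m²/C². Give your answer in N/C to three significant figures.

E_r ≈ 1.83×10⁵ N/C

For a dipole, E_r = (2kp cosθ)/r³.
kp/r³ = (8.99×10⁹)(3.70×10⁻³¹)/(2.90×10⁻⁹)³ = 1.364×10⁵ N/C.
E_r = 2·1.364×10⁵·cos48° = 1.825×10⁵ N/C.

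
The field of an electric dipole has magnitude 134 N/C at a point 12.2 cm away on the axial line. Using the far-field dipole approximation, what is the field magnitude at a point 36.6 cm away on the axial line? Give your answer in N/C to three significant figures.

E ≈ 4.96 N/C

Dipole fields scale as 1/r³ in the far field; the geometry is the same at both points.
E₂ = E₁ · (r₁/r₂)³ = 134 · (12.2/36.6)³.
(r₁/r₂)³ = (0.3333)³ = 0.03704.
E₂ ≈ 4.963 N/C.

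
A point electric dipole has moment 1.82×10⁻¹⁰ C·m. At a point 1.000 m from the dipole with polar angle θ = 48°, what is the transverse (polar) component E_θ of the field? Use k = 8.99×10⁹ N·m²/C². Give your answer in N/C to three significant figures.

E_θ ≈ 1.22 N/C

For a dipole, E_θ = (kp sinθ)/r³.
kp/r³ = (8.99×10⁹)(1.82×10⁻¹⁰)/(1.00)³ = 1.636 N/C.
E_θ = 1.636·sin48° = 1.216 N/C.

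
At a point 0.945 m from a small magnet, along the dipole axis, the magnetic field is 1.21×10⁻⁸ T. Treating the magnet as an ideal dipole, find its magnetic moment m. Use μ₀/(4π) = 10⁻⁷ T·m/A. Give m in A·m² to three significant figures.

On axis B = (μ₀/4π)·2m/r³, so m = Br³·4π/(μ₀·2).
m = (1.21×10⁻⁸)·(0.945)³ / (2·10⁻⁷) = 0.05106 A·m².

m ≈ 0.0511 A·m²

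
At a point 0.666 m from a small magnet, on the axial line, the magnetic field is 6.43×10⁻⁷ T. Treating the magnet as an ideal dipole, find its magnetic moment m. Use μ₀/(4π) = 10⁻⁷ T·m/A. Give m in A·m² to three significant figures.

m ≈ 0.950 A·m²

On axis B = (μ₀/4π)·2m/r³, so m = Br³·4π/(μ₀·2).
m = (6.43×10⁻⁷)·(0.666)³ / (2·10⁻⁷) = 0.9497 A·m².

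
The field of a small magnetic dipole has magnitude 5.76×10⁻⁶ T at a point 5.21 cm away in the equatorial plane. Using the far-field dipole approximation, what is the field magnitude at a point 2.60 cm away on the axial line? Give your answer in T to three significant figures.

B ≈ 9.27×10⁻⁵ T

Dipole fields scale as 1/r³ in the far field.
The axial field is twice the equatorial field at the same r, so the geometry factor is 2/1.
B₂ = B₁ · (2/1) · (r₁/r₂)³ = 5.76×10⁻⁶ · 2 · (5.21/2.60)³.
(r₁/r₂)³ = (2.004)³ = 8.046.
B₂ ≈ 9.269×10⁻⁵ T.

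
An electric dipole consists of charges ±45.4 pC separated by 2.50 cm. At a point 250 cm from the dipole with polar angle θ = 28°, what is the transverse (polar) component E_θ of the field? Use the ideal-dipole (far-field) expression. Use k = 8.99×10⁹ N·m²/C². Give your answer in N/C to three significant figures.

Dipole moment p = qd = (4.54×10⁻¹¹ C)(0.0250 m) = 1.135×10⁻¹² C·m.
For a dipole, E_θ = (kp sinθ)/r³.
kp/r³ = (8.99×10⁹)(1.135×10⁻¹²)/(2.50)³ = 6.530×10⁻⁴ N/C.
E_θ = 6.530×10⁻⁴·sin28° = 3.066×10⁻⁴ N/C.

E_θ ≈ 3.07×10⁻⁴ N/C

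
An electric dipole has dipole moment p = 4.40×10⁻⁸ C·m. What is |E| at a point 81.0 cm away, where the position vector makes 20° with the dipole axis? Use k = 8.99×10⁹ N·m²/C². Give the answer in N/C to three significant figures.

E ≈ 1420 N/C

At angle θ the dipole field magnitude is E = (kp/r³)·√(1 + 3cos²θ).
kp/r³ = (8.99×10⁹)(4.40×10⁻⁸) / (0.810)³ = 744.3 N/C.
√(1 + 3cos²20°) = √(1 + 3·0.8830) = √3.6491 ≈ 1.9103.
E ≈ 744.3 × 1.910 = 1422 N/C.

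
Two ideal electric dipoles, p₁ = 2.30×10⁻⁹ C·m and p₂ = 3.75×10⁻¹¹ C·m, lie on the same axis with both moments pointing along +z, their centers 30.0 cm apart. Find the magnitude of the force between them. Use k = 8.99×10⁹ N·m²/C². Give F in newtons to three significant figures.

F ≈ 5.74×10⁻⁷ N

On-axis field of dipole 1 at distance r: E = 2kp₁/r³. Force on dipole 2 is F = p₂·dE/dr (gradient along axis).
dE/dr = −6kp₁/r⁴, so |F| = 6kp₁p₂/r⁴ (attractive for aligned moments).
F = 6(8.99×10⁹)(2.30×10⁻⁹)(3.75×10⁻¹¹)/(0.300)⁴ = 5.744×10⁻⁷ N.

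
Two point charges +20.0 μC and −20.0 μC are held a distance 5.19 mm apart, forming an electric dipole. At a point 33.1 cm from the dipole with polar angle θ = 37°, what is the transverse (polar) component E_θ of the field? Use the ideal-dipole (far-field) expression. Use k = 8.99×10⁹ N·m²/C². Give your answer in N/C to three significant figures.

E_θ ≈ 1.55×10⁴ N/C

Dipole moment p = qd = (2.00×10⁻⁵ C)(0.00519 m) = 1.038×10⁻⁷ C·m.
For a dipole, E_θ = (kp sinθ)/r³.
kp/r³ = (8.99×10⁹)(1.038×10⁻⁷)/(0.331)³ = 2.573×10⁴ N/C.
E_θ = 2.573×10⁴·sin37° = 1.549×10⁴ N/C.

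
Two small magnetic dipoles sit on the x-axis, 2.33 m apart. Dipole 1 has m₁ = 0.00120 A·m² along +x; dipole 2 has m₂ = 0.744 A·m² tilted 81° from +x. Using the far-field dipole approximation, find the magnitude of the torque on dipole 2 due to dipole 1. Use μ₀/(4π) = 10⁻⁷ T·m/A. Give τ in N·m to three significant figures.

τ ≈ 1.39×10⁻¹¹ N·m

Dipole B is on the axis of dipole A, so B₁ there is axial: B₁ = (μ₀/4π)·2m₁/r³ along +x.
B₁ = 2(10⁻⁷)(0.00120)/(2.33)³ = 1.897×10⁻¹¹ T.
τ = m₂ B₁ sinθ.
τ = (0.744)(1.897×10⁻¹¹)·sin81° = 1.394×10⁻¹¹ N·m.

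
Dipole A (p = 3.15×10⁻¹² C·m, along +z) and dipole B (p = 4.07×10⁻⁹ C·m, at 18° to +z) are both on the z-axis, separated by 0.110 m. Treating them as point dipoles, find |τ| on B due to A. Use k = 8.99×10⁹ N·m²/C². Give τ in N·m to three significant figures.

τ ≈ 5.35×10⁻⁸ N·m

The second dipole sits on the axis of the first, so the field there is axial: E₁ = 2kp₁/r³ along +z.
E₁ = 2(8.99×10⁹)(3.15×10⁻¹²)/(0.110)³ = 42.55 N/C.
Torque on the second dipole: τ = p₂ E₁ sinθ.
τ = (4.07×10⁻⁹)(42.55)·sin18° = 5.352×10⁻⁸ N·m.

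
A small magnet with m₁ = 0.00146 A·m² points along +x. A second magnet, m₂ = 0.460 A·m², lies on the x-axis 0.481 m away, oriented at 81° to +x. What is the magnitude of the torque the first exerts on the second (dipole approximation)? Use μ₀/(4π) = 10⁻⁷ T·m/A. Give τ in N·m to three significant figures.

Dipole B is on the axis of dipole A, so B₁ there is axial: B₁ = (μ₀/4π)·2m₁/r³ along +x.
B₁ = 2(10⁻⁷)(0.00146)/(0.481)³ = 2.624×10⁻⁹ T.
τ = m₂ B₁ sinθ.
τ = (0.460)(2.624×10⁻⁹)·sin81° = 1.192×10⁻⁹ N·m.

τ ≈ 1.19×10⁻⁹ N·m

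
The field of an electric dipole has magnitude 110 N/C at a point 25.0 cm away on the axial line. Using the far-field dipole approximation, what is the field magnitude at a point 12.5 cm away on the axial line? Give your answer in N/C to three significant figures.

E ≈ 880 N/C

Dipole fields scale as 1/r³ in the far field; the geometry is the same at both points.
E₂ = E₁ · (r₁/r₂)³ = 110 · (25.0/12.5)³.
(r₁/r₂)³ = (2)³ = 8.
E₂ ≈ 880.0 N/C.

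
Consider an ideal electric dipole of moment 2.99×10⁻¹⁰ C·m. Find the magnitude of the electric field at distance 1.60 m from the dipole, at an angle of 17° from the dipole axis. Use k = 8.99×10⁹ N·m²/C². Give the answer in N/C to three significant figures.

At angle θ the dipole field magnitude is E = (kp/r³)·√(1 + 3cos²θ).
kp/r³ = (8.99×10⁹)(2.99×10⁻¹⁰) / (1.60)³ = 0.6563 N/C.
√(1 + 3cos²17°) = √(1 + 3·0.9145) = √3.7436 ≈ 1.9348.
E ≈ 0.6563 × 1.935 = 1.270 N/C.

E ≈ 1.27 N/C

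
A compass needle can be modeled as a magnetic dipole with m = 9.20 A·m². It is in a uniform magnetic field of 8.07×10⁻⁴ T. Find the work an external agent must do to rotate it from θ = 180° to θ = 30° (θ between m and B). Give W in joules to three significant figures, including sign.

W_ext = ΔU = −mB cosθ₂ + mB cosθ₁ = mB(cosθ₁ − cosθ₂).
W = (9.20)(8.07×10⁻⁴)·(cos180° − cos30°) = (0.007424)·(-1.8660) = -0.01385 J.

W ≈ -0.0139 J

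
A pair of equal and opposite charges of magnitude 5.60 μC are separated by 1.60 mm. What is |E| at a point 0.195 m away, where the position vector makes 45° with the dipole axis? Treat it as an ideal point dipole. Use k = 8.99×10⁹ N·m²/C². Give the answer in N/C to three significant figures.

E ≈ 1.72×10⁴ N/C

Dipole moment p = qd = (5.60×10⁻⁶ C)(0.00160 m) = 8.96×10⁻⁹ C·m.
At angle θ the dipole field magnitude is E = (kp/r³)·√(1 + 3cos²θ).
kp/r³ = (8.99×10⁹)(8.96×10⁻⁹) / (0.195)³ = 1.086×10⁴ N/C.
√(1 + 3cos²45°) = √(1 + 3·0.5000) = √2.5000 ≈ 1.5811.
E ≈ 1.086×10⁴ × 1.581 = 1.718×10⁴ N/C.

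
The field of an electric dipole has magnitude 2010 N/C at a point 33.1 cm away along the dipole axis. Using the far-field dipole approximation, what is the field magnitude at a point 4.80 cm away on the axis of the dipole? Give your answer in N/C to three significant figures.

E ≈ 6.59×10⁵ N/C

Dipole fields scale as 1/r³ in the far field; the geometry is the same at both points.
E₂ = E₁ · (r₁/r₂)³ = 2010 · (33.1/4.80)³.
(r₁/r₂)³ = (6.896)³ = 327.9.
E₂ ≈ 6.591×10⁵ N/C.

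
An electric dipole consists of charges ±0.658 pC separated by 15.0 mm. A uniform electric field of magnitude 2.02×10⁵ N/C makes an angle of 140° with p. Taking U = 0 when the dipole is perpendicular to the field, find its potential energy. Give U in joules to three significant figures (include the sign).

U ≈ 1.53×10⁻⁹ J

Dipole moment p = qd = (6.58×10⁻¹³ C)(0.0150 m) = 9.87×10⁻¹⁵ C·m.
U = −p·E = −pE cosθ.
U = −(9.87×10⁻¹⁵)(2.02×10⁵)·cos140° = 1.527×10⁻⁹ J.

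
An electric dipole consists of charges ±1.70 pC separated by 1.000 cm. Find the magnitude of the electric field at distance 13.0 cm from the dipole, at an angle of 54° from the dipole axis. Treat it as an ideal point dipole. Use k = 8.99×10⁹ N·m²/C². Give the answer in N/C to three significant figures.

Dipole moment p = qd = (1.70×10⁻¹² C)(0.0100 m) = 1.70×10⁻¹⁴ C·m.
At angle θ the dipole field magnitude is E = (kp/r³)·√(1 + 3cos²θ).
kp/r³ = (8.99×10⁹)(1.70×10⁻¹⁴) / (0.130)³ = 0.06956 N/C.
√(1 + 3cos²54°) = √(1 + 3·0.3455) = √2.0365 ≈ 1.4271.
E ≈ 0.06956 × 1.427 = 0.09927 N/C.

E ≈ 0.0993 N/C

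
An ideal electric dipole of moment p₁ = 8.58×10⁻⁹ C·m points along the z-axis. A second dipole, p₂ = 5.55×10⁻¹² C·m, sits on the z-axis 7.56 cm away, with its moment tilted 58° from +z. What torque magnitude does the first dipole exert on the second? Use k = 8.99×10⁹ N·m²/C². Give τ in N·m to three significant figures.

τ ≈ 1.68×10⁻⁶ N·m

The second dipole sits on the axis of the first, so the field there is axial: E₁ = 2kp₁/r³ along +z.
E₁ = 2(8.99×10⁹)(8.58×10⁻⁹)/(0.0756)³ = 3.570×10⁵ N/C.
Torque on the second dipole: τ = p₂ E₁ sinθ.
τ = (5.55×10⁻¹²)(3.570×10⁵)·sin58° = 1.680×10⁻⁶ N·m.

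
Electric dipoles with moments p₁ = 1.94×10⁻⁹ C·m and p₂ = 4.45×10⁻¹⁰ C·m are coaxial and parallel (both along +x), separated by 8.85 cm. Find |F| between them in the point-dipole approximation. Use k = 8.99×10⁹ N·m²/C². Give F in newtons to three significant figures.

F ≈ 7.59×10⁻⁴ N

On-axis field of dipole 1 at distance r: E = 2kp₁/r³. Force on dipole 2 is F = p₂·dE/dr (gradient along axis).
dE/dr = −6kp₁/r⁴, so |F| = 6kp₁p₂/r⁴ (attractive for aligned moments).
F = 6(8.99×10⁹)(1.94×10⁻⁹)(4.45×10⁻¹⁰)/(0.0885)⁴ = 7.591×10⁻⁴ N.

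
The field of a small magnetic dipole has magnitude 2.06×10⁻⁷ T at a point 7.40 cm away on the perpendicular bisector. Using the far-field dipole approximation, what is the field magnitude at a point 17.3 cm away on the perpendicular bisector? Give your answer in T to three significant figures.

Dipole fields scale as 1/r³ in the far field; the geometry is the same at both points.
B₂ = B₁ · (r₁/r₂)³ = 2.06×10⁻⁷ · (7.40/17.3)³.
(r₁/r₂)³ = (0.4277)³ = 0.07826.
B₂ ≈ 1.612×10⁻⁸ T.

B ≈ 1.61×10⁻⁸ T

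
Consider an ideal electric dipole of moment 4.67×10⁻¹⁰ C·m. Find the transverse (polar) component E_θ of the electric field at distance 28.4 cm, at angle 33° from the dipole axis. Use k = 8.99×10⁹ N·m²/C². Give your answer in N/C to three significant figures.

E_θ ≈ 99.8 N/C

For a dipole, E_θ = (kp sinθ)/r³.
kp/r³ = (8.99×10⁹)(4.67×10⁻¹⁰)/(0.284)³ = 183.3 N/C.
E_θ = 183.3·sin33° = 99.82 N/C.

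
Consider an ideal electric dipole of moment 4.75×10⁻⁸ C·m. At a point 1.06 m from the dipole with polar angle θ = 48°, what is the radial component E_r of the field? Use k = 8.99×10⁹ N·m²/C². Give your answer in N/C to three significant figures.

E_r ≈ 480 N/C

For a dipole, E_r = (2kp cosθ)/r³.
kp/r³ = (8.99×10⁹)(4.75×10⁻⁸)/(1.06)³ = 358.5 N/C.
E_r = 2·358.5·cos48° = 479.8 N/C.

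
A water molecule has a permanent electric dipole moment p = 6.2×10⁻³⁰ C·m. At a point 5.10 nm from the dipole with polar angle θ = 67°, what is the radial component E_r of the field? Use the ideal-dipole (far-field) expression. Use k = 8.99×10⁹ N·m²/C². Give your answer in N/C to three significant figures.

E_r ≈ 3.28×10⁵ N/C

For a dipole, E_r = (2kp cosθ)/r³.
kp/r³ = (8.99×10⁹)(6.20×10⁻³⁰)/(5.10×10⁻⁹)³ = 4.202×10⁵ N/C.
E_r = 2·4.202×10⁵·cos67° = 3.284×10⁵ N/C.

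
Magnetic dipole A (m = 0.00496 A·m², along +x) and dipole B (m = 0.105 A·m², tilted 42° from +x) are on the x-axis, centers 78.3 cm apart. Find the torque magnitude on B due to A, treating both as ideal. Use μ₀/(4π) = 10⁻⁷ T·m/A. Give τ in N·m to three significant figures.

τ ≈ 1.45×10⁻¹⁰ N·m

Dipole B is on the axis of dipole A, so B₁ there is axial: B₁ = (μ₀/4π)·2m₁/r³ along +x.
B₁ = 2(10⁻⁷)(0.00496)/(0.783)³ = 2.066×10⁻⁹ T.
τ = m₂ B₁ sinθ.
τ = (0.105)(2.066×10⁻⁹)·sin42° = 1.452×10⁻¹⁰ N·m.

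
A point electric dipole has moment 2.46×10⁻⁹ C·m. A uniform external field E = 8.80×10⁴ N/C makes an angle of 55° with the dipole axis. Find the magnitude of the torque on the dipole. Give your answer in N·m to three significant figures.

τ ≈ 1.77×10⁻⁴ N·m

Torque on an electric dipole: τ = pE sinθ.
τ = (2.46×10⁻⁹)(8.80×10⁴)·sin55° = 1.773×10⁻⁴ N·m.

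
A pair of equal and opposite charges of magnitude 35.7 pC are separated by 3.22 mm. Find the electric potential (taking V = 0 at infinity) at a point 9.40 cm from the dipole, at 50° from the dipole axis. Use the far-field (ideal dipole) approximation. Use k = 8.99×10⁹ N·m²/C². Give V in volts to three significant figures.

V ≈ 0.0752 V

Dipole moment p = qd = (3.57×10⁻¹¹ C)(0.00322 m) = 1.15×10⁻¹³ C·m.
The dipole potential is V = kp cosθ / r².
V = (8.99×10⁹)(1.15×10⁻¹³)·cos50° / (0.0940)² = 0.07521 V.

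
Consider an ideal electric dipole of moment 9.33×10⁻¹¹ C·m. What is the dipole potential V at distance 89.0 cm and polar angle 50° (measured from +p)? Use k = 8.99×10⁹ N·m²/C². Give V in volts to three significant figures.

The dipole potential is V = kp cosθ / r².
V = (8.99×10⁹)(9.33×10⁻¹¹)·cos50° / (0.890)² = 0.6807 V.

V ≈ 0.681 V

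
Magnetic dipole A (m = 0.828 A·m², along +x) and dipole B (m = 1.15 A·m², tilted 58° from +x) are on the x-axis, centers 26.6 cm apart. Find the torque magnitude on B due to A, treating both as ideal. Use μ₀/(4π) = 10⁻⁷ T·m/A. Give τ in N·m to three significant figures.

τ ≈ 8.58×10⁻⁶ N·m

Dipole B is on the axis of dipole A, so B₁ there is axial: B₁ = (μ₀/4π)·2m₁/r³ along +x.
B₁ = 2(10⁻⁷)(0.828)/(0.266)³ = 8.799×10⁻⁶ T.
τ = m₂ B₁ sinθ.
τ = (1.15)(8.799×10⁻⁶)·sin58° = 8.581×10⁻⁶ N·m.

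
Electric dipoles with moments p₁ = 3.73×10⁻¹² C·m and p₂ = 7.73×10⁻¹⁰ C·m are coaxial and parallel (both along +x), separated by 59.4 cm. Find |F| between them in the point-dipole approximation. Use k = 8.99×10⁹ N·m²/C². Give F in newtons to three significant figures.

On-axis field of dipole 1 at distance r: E = 2kp₁/r³. Force on dipole 2 is F = p₂·dE/dr (gradient along axis).
dE/dr = −6kp₁/r⁴, so |F| = 6kp₁p₂/r⁴ (attractive for aligned moments).
F = 6(8.99×10⁹)(3.73×10⁻¹²)(7.73×10⁻¹⁰)/(0.594)⁴ = 1.249×10⁻⁹ N.

F ≈ 1.25×10⁻⁹ N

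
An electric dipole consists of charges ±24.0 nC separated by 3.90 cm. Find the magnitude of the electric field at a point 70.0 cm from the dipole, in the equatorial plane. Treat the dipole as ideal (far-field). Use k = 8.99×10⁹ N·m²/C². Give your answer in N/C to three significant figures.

Dipole moment p = qd = (2.40×10⁻⁸ C)(0.0390 m) = 9.36×10⁻¹⁰ C·m.
On the perpendicular bisector E = kp/r³ (half the axial value at the same distance).
E = (8.99×10⁹)(9.36×10⁻¹⁰) / (0.700)³ = 24.53 N/C.

E ≈ 24.5 N/C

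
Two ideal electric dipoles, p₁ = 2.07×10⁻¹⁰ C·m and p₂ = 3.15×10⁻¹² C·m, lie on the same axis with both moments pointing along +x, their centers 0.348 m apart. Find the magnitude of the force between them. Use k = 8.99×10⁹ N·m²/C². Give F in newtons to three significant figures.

F ≈ 2.40×10⁻⁹ N

On-axis field of dipole 1 at distance r: E = 2kp₁/r³. Force on dipole 2 is F = p₂·dE/dr (gradient along axis).
dE/dr = −6kp₁/r⁴, so |F| = 6kp₁p₂/r⁴ (attractive for aligned moments).
F = 6(8.99×10⁹)(2.07×10⁻¹⁰)(3.15×10⁻¹²)/(0.348)⁴ = 2.398×10⁻⁹ N.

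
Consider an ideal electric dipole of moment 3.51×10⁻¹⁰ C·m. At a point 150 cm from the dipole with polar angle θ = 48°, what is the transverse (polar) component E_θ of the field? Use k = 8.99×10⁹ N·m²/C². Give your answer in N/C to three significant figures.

For a dipole, E_θ = (kp sinθ)/r³.
kp/r³ = (8.99×10⁹)(3.51×10⁻¹⁰)/(1.50)³ = 0.9350 N/C.
E_θ = 0.9350·sin48° = 0.6948 N/C.

E_θ ≈ 0.695 N/C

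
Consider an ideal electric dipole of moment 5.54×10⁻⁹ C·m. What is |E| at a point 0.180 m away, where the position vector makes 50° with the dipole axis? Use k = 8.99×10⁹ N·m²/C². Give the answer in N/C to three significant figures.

At angle θ the dipole field magnitude is E = (kp/r³)·√(1 + 3cos²θ).
kp/r³ = (8.99×10⁹)(5.54×10⁻⁹) / (0.180)³ = 8540 N/C.
√(1 + 3cos²50°) = √(1 + 3·0.4132) = √2.2395 ≈ 1.4965.
E ≈ 8540 × 1.497 = 1.278×10⁴ N/C.

E ≈ 1.28×10⁴ N/C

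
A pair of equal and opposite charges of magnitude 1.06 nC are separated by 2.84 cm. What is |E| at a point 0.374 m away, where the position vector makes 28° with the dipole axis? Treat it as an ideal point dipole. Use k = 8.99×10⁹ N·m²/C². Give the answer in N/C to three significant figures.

E ≈ 9.45 N/C

Dipole moment p = qd = (1.06×10⁻⁹ C)(0.0284 m) = 3.01×10⁻¹¹ C·m.
At angle θ the dipole field magnitude is E = (kp/r³)·√(1 + 3cos²θ).
kp/r³ = (8.99×10⁹)(3.01×10⁻¹¹) / (0.374)³ = 5.173 N/C.
√(1 + 3cos²28°) = √(1 + 3·0.7796) = √3.3388 ≈ 1.8272.
E ≈ 5.173 × 1.827 = 9.452 N/C.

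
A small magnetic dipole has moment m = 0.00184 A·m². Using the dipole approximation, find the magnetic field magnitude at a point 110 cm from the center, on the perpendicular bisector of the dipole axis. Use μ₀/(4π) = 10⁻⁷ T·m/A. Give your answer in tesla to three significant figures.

B ≈ 1.38×10⁻¹⁰ T

In the equatorial plane B = (μ₀/4π)·m/r³ (half the axial value).
B = (10⁻⁷)·(0.00184) / (1.10)³ = 1.382×10⁻¹⁰ T.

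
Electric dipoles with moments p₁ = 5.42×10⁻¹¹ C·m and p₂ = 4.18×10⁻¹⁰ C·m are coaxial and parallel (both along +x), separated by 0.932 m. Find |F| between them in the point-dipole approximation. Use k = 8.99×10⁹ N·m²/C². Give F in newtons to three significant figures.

F ≈ 1.62×10⁻⁹ N

On-axis field of dipole 1 at distance r: E = 2kp₁/r³. Force on dipole 2 is F = p₂·dE/dr (gradient along axis).
dE/dr = −6kp₁/r⁴, so |F| = 6kp₁p₂/r⁴ (attractive for aligned moments).
F = 6(8.99×10⁹)(5.42×10⁻¹¹)(4.18×10⁻¹⁰)/(0.932)⁴ = 1.620×10⁻⁹ N.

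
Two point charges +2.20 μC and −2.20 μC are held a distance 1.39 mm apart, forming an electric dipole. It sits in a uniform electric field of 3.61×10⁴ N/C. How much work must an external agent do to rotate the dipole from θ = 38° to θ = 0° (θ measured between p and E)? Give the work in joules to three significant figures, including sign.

Dipole moment p = qd = (2.20×10⁻⁶ C)(0.00139 m) = 3.058×10⁻⁹ C·m.
W_ext = ΔU = U(θ₂) − U(θ₁) = −pE cosθ₂ − (−pE cosθ₁) = pE(cosθ₁ − cosθ₂).
W = (3.058×10⁻⁹)(3.61×10⁴)·(cos38° − cos0°) = (1.104×10⁻⁴)·(-0.2120) = -2.340×10⁻⁵ J.

W ≈ -2.34×10⁻⁵ J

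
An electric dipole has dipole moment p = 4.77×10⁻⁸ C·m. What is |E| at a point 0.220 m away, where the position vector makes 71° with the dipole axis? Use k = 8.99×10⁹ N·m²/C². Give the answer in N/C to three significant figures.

E ≈ 4.62×10⁴ N/C

At angle θ the dipole field magnitude is E = (kp/r³)·√(1 + 3cos²θ).
kp/r³ = (8.99×10⁹)(4.77×10⁻⁸) / (0.220)³ = 4.027×10⁴ N/C.
√(1 + 3cos²71°) = √(1 + 3·0.1060) = √1.3180 ≈ 1.1480.
E ≈ 4.027×10⁴ × 1.148 = 4.623×10⁴ N/C.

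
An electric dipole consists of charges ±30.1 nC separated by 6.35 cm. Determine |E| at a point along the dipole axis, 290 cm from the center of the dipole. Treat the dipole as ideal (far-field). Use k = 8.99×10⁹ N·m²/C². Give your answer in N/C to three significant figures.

E ≈ 1.41 N/C

Dipole moment p = qd = (3.01×10⁻⁸ C)(0.0635 m) = 1.911×10⁻⁹ C·m.
On the dipole axis E = 2kp/r³.
E = 2·(8.99×10⁹)(1.911×10⁻⁹) / (2.90)³ = 1.409 N/C.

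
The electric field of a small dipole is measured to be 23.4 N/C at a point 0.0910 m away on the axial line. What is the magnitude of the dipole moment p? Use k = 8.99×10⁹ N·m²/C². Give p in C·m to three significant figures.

On axis E = 2kp/r³, so p = Er³/(2k).
p = (23.4)·(0.0910)³ / (2·8.99×10⁹) = 9.807×10⁻¹³ C·m.

p ≈ 9.81×10⁻¹³ C·m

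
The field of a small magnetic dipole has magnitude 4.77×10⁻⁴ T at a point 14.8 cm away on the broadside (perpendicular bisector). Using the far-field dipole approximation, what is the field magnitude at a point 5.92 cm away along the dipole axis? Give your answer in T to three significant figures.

B ≈ 0.0149 T

Dipole fields scale as 1/r³ in the far field.
The axial field is twice the equatorial field at the same r, so the geometry factor is 2/1.
B₂ = B₁ · (2/1) · (r₁/r₂)³ = 4.77×10⁻⁴ · 2 · (14.8/5.92)³.
(r₁/r₂)³ = (2.5)³ = 15.63.
B₂ ≈ 0.01491 T.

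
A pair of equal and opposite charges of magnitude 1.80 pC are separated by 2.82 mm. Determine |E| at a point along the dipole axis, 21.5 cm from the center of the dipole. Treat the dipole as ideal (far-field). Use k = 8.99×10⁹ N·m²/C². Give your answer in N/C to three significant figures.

E ≈ 0.00918 N/C

Dipole moment p = qd = (1.80×10⁻¹² C)(0.00282 m) = 5.076×10⁻¹⁵ C·m.
On the dipole axis E = 2kp/r³.
E = 2·(8.99×10⁹)(5.076×10⁻¹⁵) / (0.215)³ = 0.009183 N/C.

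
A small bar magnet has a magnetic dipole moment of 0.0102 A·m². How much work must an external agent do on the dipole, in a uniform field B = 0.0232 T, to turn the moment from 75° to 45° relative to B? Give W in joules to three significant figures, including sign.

W ≈ -1.06×10⁻⁴ J

W_ext = ΔU = −mB cosθ₂ + mB cosθ₁ = mB(cosθ₁ − cosθ₂).
W = (0.0102)(0.0232)·(cos75° − cos45°) = (2.366×10⁻⁴)·(-0.4483) = -1.061×10⁻⁴ J.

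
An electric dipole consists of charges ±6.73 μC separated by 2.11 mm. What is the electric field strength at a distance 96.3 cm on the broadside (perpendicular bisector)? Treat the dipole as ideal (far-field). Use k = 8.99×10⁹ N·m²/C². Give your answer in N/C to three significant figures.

Dipole moment p = qd = (6.73×10⁻⁶ C)(0.00211 m) = 1.42×10⁻⁸ C·m.
On the perpendicular bisector E = kp/r³ (half the axial value at the same distance).
E = (8.99×10⁹)(1.42×10⁻⁸) / (0.963)³ = 142.9 N/C.

E ≈ 143 N/C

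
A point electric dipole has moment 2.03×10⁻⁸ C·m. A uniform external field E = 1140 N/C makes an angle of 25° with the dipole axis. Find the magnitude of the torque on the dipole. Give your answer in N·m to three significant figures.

Torque on an electric dipole: τ = pE sinθ.
τ = (2.03×10⁻⁸)(1140)·sin25° = 9.780×10⁻⁶ N·m.

τ ≈ 9.78×10⁻⁶ N·m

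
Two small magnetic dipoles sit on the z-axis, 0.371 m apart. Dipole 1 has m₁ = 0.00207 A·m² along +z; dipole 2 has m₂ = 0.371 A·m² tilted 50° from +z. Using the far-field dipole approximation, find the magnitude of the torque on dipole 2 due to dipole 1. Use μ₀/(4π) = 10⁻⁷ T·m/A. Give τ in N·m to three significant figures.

Dipole B is on the axis of dipole A, so B₁ there is axial: B₁ = (μ₀/4π)·2m₁/r³ along +z.
B₁ = 2(10⁻⁷)(0.00207)/(0.371)³ = 8.107×10⁻⁹ T.
τ = m₂ B₁ sinθ.
τ = (0.371)(8.107×10⁻⁹)·sin50° = 2.304×10⁻⁹ N·m.

τ ≈ 2.30×10⁻⁹ N·m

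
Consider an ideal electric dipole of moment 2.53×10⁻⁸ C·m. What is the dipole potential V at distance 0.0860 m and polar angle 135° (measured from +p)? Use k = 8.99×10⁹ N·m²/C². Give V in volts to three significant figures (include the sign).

V ≈ -2.17×10⁴ V

The dipole potential is V = kp cosθ / r².
V = (8.99×10⁹)(2.53×10⁻⁸)·cos135° / (0.0860)² = -2.175×10⁴ V.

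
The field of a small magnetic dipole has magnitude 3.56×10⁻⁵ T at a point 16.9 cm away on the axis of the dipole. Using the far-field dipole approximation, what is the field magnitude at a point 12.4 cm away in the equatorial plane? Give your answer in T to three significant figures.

Dipole fields scale as 1/r³ in the far field.
The axial field is twice the equatorial field at the same r, so the geometry factor is 1/2.
B₂ = B₁ · (1/2) · (r₁/r₂)³ = 3.56×10⁻⁵ · 0.5 · (16.9/12.4)³.
(r₁/r₂)³ = (1.363)³ = 2.532.
B₂ ≈ 4.506×10⁻⁵ T.

B ≈ 4.51×10⁻⁵ T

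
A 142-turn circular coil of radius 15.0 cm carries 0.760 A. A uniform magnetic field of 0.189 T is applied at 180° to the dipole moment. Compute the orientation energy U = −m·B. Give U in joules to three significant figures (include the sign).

m = NIA = NIπa² = 142·(0.760)·π·(0.150)² = 7.628 A·m².
U = −m·B = −mB cosθ.
U = −(7.628)(0.189)·cos180° = 1.442 J.

U ≈ 1.44 J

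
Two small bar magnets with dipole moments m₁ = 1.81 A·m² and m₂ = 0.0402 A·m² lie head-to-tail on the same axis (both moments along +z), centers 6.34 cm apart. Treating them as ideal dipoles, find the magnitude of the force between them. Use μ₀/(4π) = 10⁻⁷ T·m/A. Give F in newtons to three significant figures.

F ≈ 0.00270 N

On-axis B of dipole 1: B = (μ₀/4π)·2m₁/r³. Force on dipole 2: F = m₂·dB/dr.
dB/dr = −(μ₀/4π)·6m₁/r⁴, so |F| = (μ₀/4π)·6m₁m₂/r⁴.
F = 6(10⁻⁷)(1.81)(0.0402)/(0.0634)⁴ = 0.002702 N.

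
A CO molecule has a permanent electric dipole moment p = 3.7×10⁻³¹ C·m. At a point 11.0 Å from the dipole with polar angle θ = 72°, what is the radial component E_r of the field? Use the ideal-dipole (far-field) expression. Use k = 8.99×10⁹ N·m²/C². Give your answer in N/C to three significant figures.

For a dipole, E_r = (2kp cosθ)/r³.
kp/r³ = (8.99×10⁹)(3.70×10⁻³¹)/(1.10×10⁻⁹)³ = 2.499×10⁶ N/C.
E_r = 2·2.499×10⁶·cos72° = 1.545×10⁶ N/C.

E_r ≈ 1.54×10⁶ N/C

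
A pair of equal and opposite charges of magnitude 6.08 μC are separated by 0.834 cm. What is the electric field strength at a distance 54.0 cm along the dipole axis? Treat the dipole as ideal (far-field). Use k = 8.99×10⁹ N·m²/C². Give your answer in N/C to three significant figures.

Dipole moment p = qd = (6.08×10⁻⁶ C)(0.00834 m) = 5.071×10⁻⁸ C·m.
On the dipole axis E = 2kp/r³.
E = 2·(8.99×10⁹)(5.071×10⁻⁸) / (0.540)³ = 5790 N/C.

E ≈ 5790 N/C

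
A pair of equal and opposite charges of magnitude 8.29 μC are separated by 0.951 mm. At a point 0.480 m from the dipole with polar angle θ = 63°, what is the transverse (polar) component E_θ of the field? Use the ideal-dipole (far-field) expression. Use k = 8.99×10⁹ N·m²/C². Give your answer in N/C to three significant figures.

E_θ ≈ 571 N/C

Dipole moment p = qd = (8.29×10⁻⁶ C)(9.51×10⁻⁴ m) = 7.884×10⁻⁹ C·m.
For a dipole, E_θ = (kp sinθ)/r³.
kp/r³ = (8.99×10⁹)(7.884×10⁻⁹)/(0.480)³ = 640.9 N/C.
E_θ = 640.9·sin63° = 571.0 N/C.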